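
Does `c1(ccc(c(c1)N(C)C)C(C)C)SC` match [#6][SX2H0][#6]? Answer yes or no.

The pattern [#6][SX2H0][#6] describes an aliphatic sulfur bridging two carbons with no H on the sulfur — a thioether.
The molecule carries a methylthio ether (-SCH3), whose atoms satisfy every constraint of the query, so the pattern matches.

Yes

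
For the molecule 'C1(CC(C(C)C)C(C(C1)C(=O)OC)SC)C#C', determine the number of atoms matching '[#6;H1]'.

6

The query [#6;H1] means: any carbon bearing exactly one hydrogen.
Check the 17 heavy atoms by environment: 6× C (H1) → match; 2× C (H2) → no; 1× S (H0) → no; 4× C (H3) → no; 2× C (H0) → no; 2× O (H0) → no.
That gives 6 matching atoms.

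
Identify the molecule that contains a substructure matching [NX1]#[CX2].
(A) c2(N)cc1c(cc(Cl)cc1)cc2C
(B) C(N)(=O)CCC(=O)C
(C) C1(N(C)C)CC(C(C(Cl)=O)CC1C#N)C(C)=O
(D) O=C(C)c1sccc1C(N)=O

[NX1]#[CX2] describes a nitrogen triple-bonded to a two-connected carbon (a nitrile).
(A) has a primary amino group (-NH2) but the nitrogen is NX3 (three connections), not NX1 triple-bonded.
(B) has a primary amide (-C(=O)NH2) but the nitrogen is NX3, not NX1.
(C) contains a nitrile (-C#N), which satisfies every atom and bond constraint.
(D) has a primary amide (-C(=O)NH2) but the nitrogen is NX3, not NX1.
So the answer is (C).

C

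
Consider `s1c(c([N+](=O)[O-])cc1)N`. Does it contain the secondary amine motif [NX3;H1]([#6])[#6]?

No

The pattern [NX3;H1]([#6])[#6] describes a trivalent nitrogen with one H, bonded to two carbons — a secondary amine.
The closest candidate here is a primary amino group (-NH2), but the nitrogen has H2 and only one carbon neighbour. No other fragment satisfies the full query, so there is no match.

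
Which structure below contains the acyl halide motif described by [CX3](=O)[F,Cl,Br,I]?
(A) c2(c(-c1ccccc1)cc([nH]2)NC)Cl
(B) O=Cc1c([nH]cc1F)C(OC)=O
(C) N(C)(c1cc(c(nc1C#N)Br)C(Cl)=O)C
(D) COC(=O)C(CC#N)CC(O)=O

C

[CX3](=O)[F,Cl,Br,I] describes a carbonyl carbon bonded to a halogen (an acyl halide).
(A) has a chloro substituent but the Cl is not on a carbonyl carbon.
(B) has a methyl-ester group (-C(=O)OCH3) but the carbonyl is bonded to -O-C, not to a halogen.
(C) contains an acyl chloride (-C(=O)Cl), which satisfies every atom and bond constraint.
(D) has a methyl-ester group (-C(=O)OCH3) but the carbonyl is bonded to -O-C, not to a halogen.
So the answer is (C).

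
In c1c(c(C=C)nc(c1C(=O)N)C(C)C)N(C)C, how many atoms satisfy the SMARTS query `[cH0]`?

Check the 17 heavy atoms by environment: 1× n (aromatic, H0) → no; 4× c (aromatic, H0) → match; 1× c (aromatic, H1) → no; 2× C (H1) → no; 4× C (H3) → no; 1× C (H2) → no; 1× N (H0) → no; 1× C (H0) → no; 1× O (H0) → no; 1× N (H2) → no.
That gives 4 matching atoms.

4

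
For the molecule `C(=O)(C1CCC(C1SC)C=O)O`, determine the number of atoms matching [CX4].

6

The query [CX4] means: C with X4: aliphatic carbon with exactly 4 total connections (bonds + H).
Check the 12 heavy atoms by environment: 6× C (X4) → match; 1× S (X2) → no; 2× C (X3) → no; 2× O (X1) → no; 1× O (X2) → no.
That gives 6 matching atoms.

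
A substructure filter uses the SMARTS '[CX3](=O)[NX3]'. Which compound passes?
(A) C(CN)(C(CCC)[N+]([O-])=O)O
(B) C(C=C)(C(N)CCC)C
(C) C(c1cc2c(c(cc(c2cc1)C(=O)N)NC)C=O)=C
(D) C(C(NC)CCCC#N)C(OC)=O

[CX3](=O)[NX3] describes a carbonyl carbon bonded to a trivalent nitrogen (an amide).
(A) has a primary amino group (-NH2) but the -NH2 is not attached to a carbonyl carbon.
(B) has a primary amino group (-NH2) but the -NH2 is not attached to a carbonyl carbon.
(C) contains a primary amide (-C(=O)NH2), which satisfies every atom and bond constraint.
(D) has a nitrile (-C#N) but the nitrile N is NX1 (triple-bonded), not NX3.
So the answer is (C).

C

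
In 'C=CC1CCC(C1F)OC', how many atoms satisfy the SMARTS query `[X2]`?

1

The query [X2] means: any atom with exactly two total connections (bonds + H).
Check the 10 heavy atoms by environment: 6× C (X4) → no; 2× C (X3) → no; 1× F (X1) → no; 1× O (X2) → match.
That gives 1 matching atom.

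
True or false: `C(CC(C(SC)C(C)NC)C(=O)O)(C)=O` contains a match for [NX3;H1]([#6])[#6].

True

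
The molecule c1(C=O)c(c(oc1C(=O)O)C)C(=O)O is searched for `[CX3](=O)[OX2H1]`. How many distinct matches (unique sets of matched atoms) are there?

2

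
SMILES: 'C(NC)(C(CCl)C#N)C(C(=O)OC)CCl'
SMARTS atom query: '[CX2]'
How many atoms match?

The query [CX2] means: C with X2: aliphatic carbon with exactly 2 total connections.
Check the 15 heavy atoms by environment: 7× C (X4) → no; 2× Cl (X1) → no; 1× C (X2) → match; 1× N (X1) → no; 1× C (X3) → no; 1× O (X1) → no; 1× O (X2) → no; 1× N (X3) → no.
That gives 1 matching atom.

1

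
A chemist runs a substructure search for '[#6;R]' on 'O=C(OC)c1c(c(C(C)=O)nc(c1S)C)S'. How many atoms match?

The query [#6;R] means: carbon that is part of a ring.
Check the 16 heavy atoms by environment: 1× n (aromatic, in 6-ring) → no; 5× c (aromatic, in 6-ring) → match; 2× S (acyclic) → no; 5× C (acyclic) → no; 3× O (acyclic) → no.
That gives 5 matching atoms.

5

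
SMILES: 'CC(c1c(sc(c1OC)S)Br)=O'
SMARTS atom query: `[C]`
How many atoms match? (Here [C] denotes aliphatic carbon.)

3

The query [C] means: uppercase C matches aliphatic (non-aromatic) carbon only.
Check the 12 heavy atoms by environment: 1× s (aromatic) → no; 4× c (aromatic) → no; 2× O → no; 3× C → match; 1× S → no; 1× Br → no.
That gives 3 matching atoms.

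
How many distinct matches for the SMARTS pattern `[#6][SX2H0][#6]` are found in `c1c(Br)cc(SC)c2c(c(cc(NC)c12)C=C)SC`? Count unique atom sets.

[#6][SX2H0][#6] is the SMARTS for a thioether: an aliphatic sulfur bridging two carbons with no H on the sulfur.
The molecule carries 2 separate instances of a methylthio ether (-SCH3) meeting every constraint; each maps to a distinct set of atoms, giving 2 matches.

2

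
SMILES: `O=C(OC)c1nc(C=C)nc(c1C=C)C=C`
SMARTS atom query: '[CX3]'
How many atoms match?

7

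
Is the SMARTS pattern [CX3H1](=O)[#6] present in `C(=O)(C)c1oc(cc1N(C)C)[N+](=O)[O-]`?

The pattern [CX3H1](=O)[#6] describes an sp2 carbon with one H, double-bonded to O and single-bonded to carbon — an aldehyde.
The closest candidate here is an acetyl/ketone group (-C(=O)CH3), but the carbonyl carbon has H0 (two carbon neighbours), not H1. No other fragment satisfies the full query, so there is no match.

No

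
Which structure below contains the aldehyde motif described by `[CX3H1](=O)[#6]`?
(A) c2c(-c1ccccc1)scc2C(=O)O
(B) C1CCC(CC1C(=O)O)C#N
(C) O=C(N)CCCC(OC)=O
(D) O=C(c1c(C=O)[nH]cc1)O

D

[CX3H1](=O)[#6] describes an sp2 carbon with one H, double-bonded to O and single-bonded to carbon (an aldehyde).
(A) has a carboxylic acid group (-C(=O)OH) but the carbonyl carbon has H0 and is bonded to O, not H1.
(B) has a carboxylic acid group (-C(=O)OH) but the carbonyl carbon has H0 and is bonded to O, not H1.
(C) has a methyl-ester group (-C(=O)OCH3) but the carbonyl carbon has H0, not H1.
(D) contains an aldehyde (-CHO), which satisfies every atom and bond constraint.
So the answer is (D).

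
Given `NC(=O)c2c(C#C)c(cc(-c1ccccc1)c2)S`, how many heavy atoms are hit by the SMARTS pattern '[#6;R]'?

12

The query [#6;R] means: carbon that is part of a ring.
Check the 18 heavy atoms by environment: 12× c (aromatic, in 6-ring) → match; 3× C (acyclic) → no; 1× S (acyclic) → no; 1× O (acyclic) → no; 1× N (acyclic) → no.
That gives 12 matching atoms.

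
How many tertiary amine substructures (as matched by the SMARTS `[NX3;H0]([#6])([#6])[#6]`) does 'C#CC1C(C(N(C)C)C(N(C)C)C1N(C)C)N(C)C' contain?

4

[NX3;H0]([#6])([#6])[#6] is the SMARTS for a tertiary amine: a trivalent nitrogen with no H, bonded to three carbons.
The molecule carries 4 separate instances of a dimethylamino group (-N(CH3)2) meeting every constraint; each maps to a distinct set of atoms, giving 4 matches.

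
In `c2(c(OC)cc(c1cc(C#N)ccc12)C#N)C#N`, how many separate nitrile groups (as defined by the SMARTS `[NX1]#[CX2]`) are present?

3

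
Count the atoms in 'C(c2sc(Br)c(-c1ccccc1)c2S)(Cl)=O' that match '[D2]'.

6

The query [D2] means: atom with exactly two heavy-atom neighbours.
Check the 16 heavy atoms by environment: 1× s (aromatic, D2) → match; 5× c (aromatic, D3) → no; 1× S (D1) → no; 1× Br (D1) → no; 5× c (aromatic, D2) → match; 1× C (D3) → no; 1× O (D1) → no; 1× Cl (D1) → no.
Summing the matching environments: 1 + 5 = 6 matching atoms.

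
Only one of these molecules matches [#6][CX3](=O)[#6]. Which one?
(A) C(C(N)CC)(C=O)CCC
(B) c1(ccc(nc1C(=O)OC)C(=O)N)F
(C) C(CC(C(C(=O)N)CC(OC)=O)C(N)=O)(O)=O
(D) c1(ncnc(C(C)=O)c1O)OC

D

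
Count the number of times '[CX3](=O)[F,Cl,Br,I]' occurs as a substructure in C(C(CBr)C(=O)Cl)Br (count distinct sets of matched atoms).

[CX3](=O)[F,Cl,Br,I] is the SMARTS for an acyl halide: a carbonyl carbon bonded to a halogen.
Exactly one fragment in the molecule meets all constraints, giving 1 match.

1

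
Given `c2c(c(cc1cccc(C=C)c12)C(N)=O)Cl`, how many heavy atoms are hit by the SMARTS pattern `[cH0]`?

The query [cH0] means: aromatic carbon with no attached hydrogen (substituted or ring-fusion).
Check the 16 heavy atoms by environment: 5× c (aromatic, H0) → match; 5× c (aromatic, H1) → no; 1× Cl (H0) → no; 1× C (H1) → no; 1× C (H2) → no; 1× C (H0) → no; 1× O (H0) → no; 1× N (H2) → no.
That gives 5 matching atoms.

5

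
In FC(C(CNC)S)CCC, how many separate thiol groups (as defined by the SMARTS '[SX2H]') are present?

1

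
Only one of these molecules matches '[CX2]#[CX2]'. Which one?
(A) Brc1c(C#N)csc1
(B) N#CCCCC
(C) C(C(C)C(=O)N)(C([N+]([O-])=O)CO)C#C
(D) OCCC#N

C

[CX2]#[CX2] describes a carbon-carbon triple bond (an alkyne).
(A) has a nitrile (-C#N) but the triple bond is C#N, not C#C.
(B) has a nitrile (-C#N) but the triple bond is C#N, not C#C.
(C) contains an ethynyl group (-C#CH), which satisfies every atom and bond constraint.
(D) has a nitrile (-C#N) but the triple bond is C#N, not C#C.
So the answer is (C).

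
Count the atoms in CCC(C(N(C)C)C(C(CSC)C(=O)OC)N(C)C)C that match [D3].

7

The query [D3] means: atom with exactly three heavy-atom neighbours.
Check the 20 heavy atoms by environment: 8× C (D1) → no; 5× C (D3) → match; 2× C (D2) → no; 1× S (D2) → no; 1× O (D1) → no; 1× O (D2) → no; 2× N (D3) → match.
Summing the matching environments: 5 + 2 = 7 matching atoms.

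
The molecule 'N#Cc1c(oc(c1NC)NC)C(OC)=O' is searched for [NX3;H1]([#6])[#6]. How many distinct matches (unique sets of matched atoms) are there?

2

[NX3;H1]([#6])[#6] is the SMARTS for a secondary amine: a trivalent nitrogen with one H, bonded to two carbons.
The molecule carries 2 separate instances of an N-methylamino group (-NHCH3) meeting every constraint; each maps to a distinct set of atoms, giving 2 matches.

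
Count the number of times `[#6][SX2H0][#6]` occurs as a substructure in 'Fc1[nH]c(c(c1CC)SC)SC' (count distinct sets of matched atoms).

2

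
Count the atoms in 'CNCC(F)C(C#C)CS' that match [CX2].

2

Check the 10 heavy atoms by environment: 5× C (X4) → no; 1× N (X3) → no; 1× F (X1) → no; 1× S (X2) → no; 2× C (X2) → match.
That gives 2 matching atoms.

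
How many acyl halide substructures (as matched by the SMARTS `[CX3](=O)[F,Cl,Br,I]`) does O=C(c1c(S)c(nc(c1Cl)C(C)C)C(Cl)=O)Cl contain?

2

[CX3](=O)[F,Cl,Br,I] is the SMARTS for an acyl halide: a carbonyl carbon bonded to a halogen.
The molecule carries 2 separate instances of an acyl chloride (-C(=O)Cl) meeting every constraint; each maps to a distinct set of atoms, giving 2 matches.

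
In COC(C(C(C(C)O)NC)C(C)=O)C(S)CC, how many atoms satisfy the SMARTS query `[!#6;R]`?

The query [!#6;R] means: non-carbon atom that is part of a ring.
Check the 17 heavy atoms by environment: 12× C (acyclic) → no; 1× N (acyclic) → no; 3× O (acyclic) → no; 1× S (acyclic) → no.
No environment satisfies the query, so 0 matching atoms.

0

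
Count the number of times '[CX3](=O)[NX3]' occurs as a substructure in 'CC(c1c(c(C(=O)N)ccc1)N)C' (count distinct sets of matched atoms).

[CX3](=O)[NX3] is the SMARTS for an amide: a carbonyl carbon bonded to a trivalent nitrogen.
Exactly one fragment in the molecule meets all constraints, giving 1 match.

1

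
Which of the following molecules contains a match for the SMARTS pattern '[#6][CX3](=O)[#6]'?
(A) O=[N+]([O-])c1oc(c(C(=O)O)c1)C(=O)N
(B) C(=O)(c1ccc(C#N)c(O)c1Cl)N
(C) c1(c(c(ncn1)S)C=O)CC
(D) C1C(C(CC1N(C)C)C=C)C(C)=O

D

[#6][CX3](=O)[#6] describes a carbonyl carbon (no H) flanked by two carbons (a ketone).
(A) has a primary amide (-C(=O)NH2) but one neighbour of the carbonyl carbon is N, not C.
(B) has a primary amide (-C(=O)NH2) but one neighbour of the carbonyl carbon is N, not C.
(C) has an aldehyde (-CHO) but the carbonyl carbon has H1, so it is not flanked by two carbons.
(D) contains an acetyl/ketone group (-C(=O)CH3), which satisfies every atom and bond constraint.
So the answer is (D).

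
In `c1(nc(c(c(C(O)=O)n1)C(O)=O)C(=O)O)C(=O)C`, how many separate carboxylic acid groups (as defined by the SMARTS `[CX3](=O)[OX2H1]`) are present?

[CX3](=O)[OX2H1] is the SMARTS for a carboxylic acid: an sp2 carbon double-bonded to O and single-bonded to an -OH oxygen.
The molecule carries 3 separate instances of a carboxylic acid group (-C(=O)OH) meeting every constraint; each maps to a distinct set of atoms, giving 3 matches.

3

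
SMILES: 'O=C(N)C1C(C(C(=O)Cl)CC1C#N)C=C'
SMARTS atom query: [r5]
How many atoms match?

5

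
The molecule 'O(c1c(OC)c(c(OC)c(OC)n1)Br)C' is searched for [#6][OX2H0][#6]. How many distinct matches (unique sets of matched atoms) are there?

[#6][OX2H0][#6] is the SMARTS for an ether: an aliphatic oxygen bridging two carbons with no H on the oxygen.
The molecule carries 4 separate instances of a methoxy ether (-OCH3) meeting every constraint; each maps to a distinct set of atoms, giving 4 matches.

4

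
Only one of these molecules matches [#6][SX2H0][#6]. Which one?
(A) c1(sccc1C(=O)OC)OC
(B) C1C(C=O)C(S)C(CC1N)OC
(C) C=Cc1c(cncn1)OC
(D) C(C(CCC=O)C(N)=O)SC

D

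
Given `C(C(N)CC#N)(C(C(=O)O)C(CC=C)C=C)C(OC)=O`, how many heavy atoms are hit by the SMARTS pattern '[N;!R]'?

The query [N;!R] means: aliphatic nitrogen not in a ring.
Check the 20 heavy atoms by environment: 14× C (acyclic) → no; 4× O (acyclic) → no; 2× N (acyclic) → match.
That gives 2 matching atoms.

2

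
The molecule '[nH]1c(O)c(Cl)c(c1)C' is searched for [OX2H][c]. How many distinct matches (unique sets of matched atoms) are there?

1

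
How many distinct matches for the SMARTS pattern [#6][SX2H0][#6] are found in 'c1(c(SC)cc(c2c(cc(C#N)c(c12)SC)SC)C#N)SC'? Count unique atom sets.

[#6][SX2H0][#6] is the SMARTS for a thioether: an aliphatic sulfur bridging two carbons with no H on the sulfur.
The molecule carries 4 separate instances of a methylthio ether (-SCH3) meeting every constraint; each maps to a distinct set of atoms, giving 4 matches.

4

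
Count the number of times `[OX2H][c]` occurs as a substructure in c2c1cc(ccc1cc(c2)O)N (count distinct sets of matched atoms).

1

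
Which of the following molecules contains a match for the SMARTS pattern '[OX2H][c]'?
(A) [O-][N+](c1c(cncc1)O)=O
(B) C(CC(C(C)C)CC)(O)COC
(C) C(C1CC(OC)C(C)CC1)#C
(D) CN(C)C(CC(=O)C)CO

[OX2H][c] describes a hydroxyl oxygen attached to an aromatic carbon (a phenol).
(A) contains a hydroxyl group (-OH), which satisfies every atom and bond constraint.
(B) has a hydroxyl group (-OH) but the -OH is on an aliphatic carbon, not an aromatic c.
(C) has a methoxy ether (-OCH3) but the oxygen has H0, not H1.
(D) has a hydroxyl group (-OH) but the -OH is on an aliphatic carbon, not an aromatic c.
So the answer is (A).

A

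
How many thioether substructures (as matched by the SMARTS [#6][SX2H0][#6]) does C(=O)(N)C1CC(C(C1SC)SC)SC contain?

3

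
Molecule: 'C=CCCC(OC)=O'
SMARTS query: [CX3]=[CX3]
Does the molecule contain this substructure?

Yes

The pattern [CX3]=[CX3] describes a non-aromatic C=C double bond between two sp2 carbons — an alkene.
The molecule carries a vinyl group (-CH=CH2), whose atoms satisfy every constraint of the query, so the pattern matches.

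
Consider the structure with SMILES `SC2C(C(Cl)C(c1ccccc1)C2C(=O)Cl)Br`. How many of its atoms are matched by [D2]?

5

The query [D2] means: atom with exactly two heavy-atom neighbours.
Check the 17 heavy atoms by environment: 6× C (D3) → no; 2× Cl (D1) → no; 1× O (D1) → no; 1× c (aromatic, D3) → no; 5× c (aromatic, D2) → match; 1× Br (D1) → no; 1× S (D1) → no.
That gives 5 matching atoms.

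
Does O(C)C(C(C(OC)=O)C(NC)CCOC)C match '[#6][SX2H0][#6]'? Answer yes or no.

No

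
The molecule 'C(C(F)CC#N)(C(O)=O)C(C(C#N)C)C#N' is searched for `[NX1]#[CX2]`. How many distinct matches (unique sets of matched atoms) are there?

3

[NX1]#[CX2] is the SMARTS for a nitrile: a nitrogen triple-bonded to a two-connected carbon.
The molecule carries 3 separate instances of a nitrile (-C#N) meeting every constraint; each maps to a distinct set of atoms, giving 3 matches.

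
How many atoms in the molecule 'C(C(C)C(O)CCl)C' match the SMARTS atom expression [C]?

6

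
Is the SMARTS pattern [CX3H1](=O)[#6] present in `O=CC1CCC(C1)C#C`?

Yes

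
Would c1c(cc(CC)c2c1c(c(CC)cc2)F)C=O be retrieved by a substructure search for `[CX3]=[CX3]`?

The pattern [CX3]=[CX3] describes a non-aromatic C=C double bond between two sp2 carbons — an alkene.
The closest candidate here is an ethyl group (-CH2CH3), but its C-C bond is a single bond between CX4 carbons, not CX3=CX3. No other fragment satisfies the full query, so there is no match.

No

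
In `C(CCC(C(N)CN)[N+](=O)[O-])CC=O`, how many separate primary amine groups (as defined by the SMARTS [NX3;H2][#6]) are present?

2

[NX3;H2][#6] is the SMARTS for a primary amine: a trivalent nitrogen with two H attached to carbon.
The molecule carries 2 separate instances of a primary amino group (-NH2) meeting every constraint; each maps to a distinct set of atoms, giving 2 matches.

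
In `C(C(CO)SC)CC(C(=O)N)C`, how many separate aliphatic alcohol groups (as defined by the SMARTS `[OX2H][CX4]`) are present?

1

[OX2H][CX4] is the SMARTS for an aliphatic alcohol: a hydroxyl oxygen bound to an sp3 (X4) carbon.
Exactly one fragment in the molecule meets all constraints, giving 1 match.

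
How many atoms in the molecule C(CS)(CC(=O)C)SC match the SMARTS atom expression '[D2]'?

3

The query [D2] means: atom with exactly two heavy-atom neighbours.
Check the 9 heavy atoms by environment: 2× C (D2) → match; 2× C (D3) → no; 1× S (D1) → no; 1× O (D1) → no; 2× C (D1) → no; 1× S (D2) → match.
Summing the matching environments: 2 + 1 = 3 matching atoms.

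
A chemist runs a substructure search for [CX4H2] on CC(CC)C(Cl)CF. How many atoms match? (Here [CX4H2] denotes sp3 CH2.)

2

The query [CX4H2] means: sp3 carbon (X4) with exactly two hydrogens.
Check the 8 heavy atoms by environment: 2× C (H2, X4) → match; 2× C (H1, X4) → no; 2× C (H3, X4) → no; 1× F (H0, X1) → no; 1× Cl (H0, X1) → no.
That gives 2 matching atoms.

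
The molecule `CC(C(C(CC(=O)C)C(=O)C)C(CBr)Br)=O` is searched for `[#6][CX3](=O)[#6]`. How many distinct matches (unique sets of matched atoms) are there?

[#6][CX3](=O)[#6] is the SMARTS for a ketone: a carbonyl carbon (no H) flanked by two carbons.
The molecule carries 3 separate instances of an acetyl/ketone group (-C(=O)CH3) meeting every constraint; each maps to a distinct set of atoms, giving 3 matches.

3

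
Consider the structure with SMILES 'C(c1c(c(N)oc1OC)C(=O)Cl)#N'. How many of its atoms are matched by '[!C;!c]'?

The query [!C;!c] means: neither aliphatic nor aromatic carbon — same as [!#6].
Check the 13 heavy atoms by environment: 1× o (aromatic) → match; 4× c (aromatic) → no; 3× C → no; 2× O → match; 1× Cl → match; 2× N → match.
Summing the matching environments: 1 + 2 + 1 + 2 = 6 matching atoms.

6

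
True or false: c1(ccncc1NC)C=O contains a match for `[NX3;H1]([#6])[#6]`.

The pattern [NX3;H1]([#6])[#6] describes a trivalent nitrogen with one H, bonded to two carbons — a secondary amine.
The molecule carries an N-methylamino group (-NHCH3), whose atoms satisfy every constraint of the query, so the pattern matches.

True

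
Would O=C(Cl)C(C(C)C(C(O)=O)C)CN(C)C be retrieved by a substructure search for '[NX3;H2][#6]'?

No

The pattern [NX3;H2][#6] describes a trivalent nitrogen with two H attached to carbon — a primary amine.
The closest candidate here is a dimethylamino group (-N(CH3)2), but the nitrogen has H0, not H2. No other fragment satisfies the full query, so there is no match.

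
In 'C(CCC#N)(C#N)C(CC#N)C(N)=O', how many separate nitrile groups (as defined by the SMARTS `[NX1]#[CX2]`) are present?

3

[NX1]#[CX2] is the SMARTS for a nitrile: a nitrogen triple-bonded to a two-connected carbon.
The molecule carries 3 separate instances of a nitrile (-C#N) meeting every constraint; each maps to a distinct set of atoms, giving 3 matches.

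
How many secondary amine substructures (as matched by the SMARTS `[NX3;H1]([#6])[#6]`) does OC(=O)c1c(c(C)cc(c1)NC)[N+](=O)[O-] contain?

1

[NX3;H1]([#6])[#6] is the SMARTS for a secondary amine: a trivalent nitrogen with one H, bonded to two carbons.
Exactly one fragment in the molecule meets all constraints, giving 1 match.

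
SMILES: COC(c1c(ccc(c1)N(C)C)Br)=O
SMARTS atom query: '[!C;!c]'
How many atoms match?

4

The query [!C;!c] means: neither aliphatic nor aromatic carbon — same as [!#6].
Check the 14 heavy atoms by environment: 6× c (aromatic) → no; 1× Br → match; 1× N → match; 4× C → no; 2× O → match.
Summing the matching environments: 1 + 1 + 2 = 4 matching atoms.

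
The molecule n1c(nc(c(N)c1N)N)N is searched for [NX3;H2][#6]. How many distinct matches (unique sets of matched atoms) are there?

4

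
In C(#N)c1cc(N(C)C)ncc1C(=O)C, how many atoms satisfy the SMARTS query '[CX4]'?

3

The query [CX4] means: C with X4: aliphatic carbon with exactly 4 total connections (bonds + H).
Check the 14 heavy atoms by environment: 1× n (aromatic, X2) → no; 5× c (aromatic, X3) → no; 1× N (X3) → no; 3× C (X4) → match; 1× C (X3) → no; 1× O (X1) → no; 1× C (X2) → no; 1× N (X1) → no.
That gives 3 matching atoms.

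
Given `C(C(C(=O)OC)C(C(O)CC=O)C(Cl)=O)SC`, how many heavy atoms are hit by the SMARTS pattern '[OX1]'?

3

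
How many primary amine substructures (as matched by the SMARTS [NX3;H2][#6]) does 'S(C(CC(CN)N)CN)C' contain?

3

[NX3;H2][#6] is the SMARTS for a primary amine: a trivalent nitrogen with two H attached to carbon.
The molecule carries 3 separate instances of a primary amino group (-NH2) meeting every constraint; each maps to a distinct set of atoms, giving 3 matches.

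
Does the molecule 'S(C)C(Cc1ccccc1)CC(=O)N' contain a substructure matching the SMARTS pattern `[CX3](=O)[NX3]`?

Yes

The pattern [CX3](=O)[NX3] describes a carbonyl carbon bonded to a trivalent nitrogen — an amide.
The molecule carries a primary amide (-C(=O)NH2), whose atoms satisfy every constraint of the query, so the pattern matches.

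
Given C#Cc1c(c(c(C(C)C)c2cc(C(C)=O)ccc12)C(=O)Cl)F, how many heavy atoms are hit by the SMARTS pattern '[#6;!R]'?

8

The query [#6;!R] means: carbon not in any ring.
Check the 22 heavy atoms by environment: 10× c (aromatic, in 6-ring) → no; 8× C (acyclic) → match; 2× O (acyclic) → no; 1× Cl (acyclic) → no; 1× F (acyclic) → no.
That gives 8 matching atoms.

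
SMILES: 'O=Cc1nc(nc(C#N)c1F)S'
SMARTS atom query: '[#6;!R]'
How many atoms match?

2

The query [#6;!R] means: carbon not in any ring.
Check the 12 heavy atoms by environment: 2× n (aromatic, in 6-ring) → no; 4× c (aromatic, in 6-ring) → no; 1× F (acyclic) → no; 1× S (acyclic) → no; 2× C (acyclic) → match; 1× O (acyclic) → no; 1× N (acyclic) → no.
That gives 2 matching atoms.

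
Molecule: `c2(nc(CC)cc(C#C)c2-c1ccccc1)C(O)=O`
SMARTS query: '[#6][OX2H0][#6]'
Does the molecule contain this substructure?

No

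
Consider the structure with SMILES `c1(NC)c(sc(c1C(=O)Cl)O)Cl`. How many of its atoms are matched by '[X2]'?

2

Check the 12 heavy atoms by environment: 1× s (aromatic, X2) → match; 4× c (aromatic, X3) → no; 1× N (X3) → no; 1× C (X4) → no; 1× C (X3) → no; 1× O (X1) → no; 2× Cl (X1) → no; 1× O (X2) → match.
Summing the matching environments: 1 + 1 = 2 matching atoms.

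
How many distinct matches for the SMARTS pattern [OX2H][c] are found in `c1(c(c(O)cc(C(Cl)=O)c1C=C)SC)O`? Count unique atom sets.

2

[OX2H][c] is the SMARTS for a phenol: a hydroxyl oxygen attached to an aromatic carbon.
The molecule carries 2 separate instances of a hydroxyl group (-OH) meeting every constraint; each maps to a distinct set of atoms, giving 2 matches.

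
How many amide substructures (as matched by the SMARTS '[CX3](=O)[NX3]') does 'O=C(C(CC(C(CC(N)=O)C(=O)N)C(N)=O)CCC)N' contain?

4

[CX3](=O)[NX3] is the SMARTS for an amide: a carbonyl carbon bonded to a trivalent nitrogen.
The molecule carries 4 separate instances of a primary amide (-C(=O)NH2) meeting every constraint; each maps to a distinct set of atoms, giving 4 matches.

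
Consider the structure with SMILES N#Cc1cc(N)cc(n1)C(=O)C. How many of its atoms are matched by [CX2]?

1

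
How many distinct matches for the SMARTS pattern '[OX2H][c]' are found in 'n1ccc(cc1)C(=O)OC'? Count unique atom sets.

0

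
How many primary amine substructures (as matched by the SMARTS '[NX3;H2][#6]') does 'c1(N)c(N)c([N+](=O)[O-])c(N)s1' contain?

[NX3;H2][#6] is the SMARTS for a primary amine: a trivalent nitrogen with two H attached to carbon.
The molecule carries 3 separate instances of a primary amino group (-NH2) meeting every constraint; each maps to a distinct set of atoms, giving 3 matches.

3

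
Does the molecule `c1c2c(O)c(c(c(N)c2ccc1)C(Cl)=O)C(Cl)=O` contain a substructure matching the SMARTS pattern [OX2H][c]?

The pattern [OX2H][c] describes a hydroxyl oxygen attached to an aromatic carbon — a phenol.
The molecule carries a hydroxyl group (-OH), whose atoms satisfy every constraint of the query, so the pattern matches.

Yes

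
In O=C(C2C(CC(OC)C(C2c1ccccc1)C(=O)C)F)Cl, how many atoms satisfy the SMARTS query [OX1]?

The query [OX1] means: aliphatic oxygen with one total connection — typically a carbonyl =O or an oxide.
Check the 21 heavy atoms by environment: 8× C (X4) → no; 6× c (aromatic, X3) → no; 1× O (X2) → no; 2× C (X3) → no; 2× O (X1) → match; 1× F (X1) → no; 1× Cl (X1) → no.
That gives 2 matching atoms.

2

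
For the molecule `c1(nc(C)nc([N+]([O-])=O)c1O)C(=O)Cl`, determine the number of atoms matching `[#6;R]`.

The query [#6;R] means: carbon that is part of a ring.
Check the 14 heavy atoms by environment: 2× n (aromatic, in 6-ring) → no; 4× c (aromatic, in 6-ring) → match; 2× C (acyclic) → no; 3× O (acyclic) → no; 1× Cl (acyclic) → no; 1× N (charge +1, acyclic) → no; 1× O (charge -1, acyclic) → no.
That gives 4 matching atoms.

4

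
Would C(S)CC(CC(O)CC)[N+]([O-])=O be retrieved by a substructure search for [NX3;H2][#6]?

No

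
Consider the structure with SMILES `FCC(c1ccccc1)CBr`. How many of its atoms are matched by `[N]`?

The query [N] means: uppercase N matches aliphatic (non-aromatic) nitrogen only.
Check the 11 heavy atoms by environment: 3× C → no; 1× Br → no; 1× F → no; 6× c (aromatic) → no.
No environment satisfies the query, so 0 matching atoms.

0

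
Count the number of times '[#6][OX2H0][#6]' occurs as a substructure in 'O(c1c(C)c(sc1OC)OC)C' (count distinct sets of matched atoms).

[#6][OX2H0][#6] is the SMARTS for an ether: an aliphatic oxygen bridging two carbons with no H on the oxygen.
The molecule carries 3 separate instances of a methoxy ether (-OCH3) meeting every constraint; each maps to a distinct set of atoms, giving 3 matches.

3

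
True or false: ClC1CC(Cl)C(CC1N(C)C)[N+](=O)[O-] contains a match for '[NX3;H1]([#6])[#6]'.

False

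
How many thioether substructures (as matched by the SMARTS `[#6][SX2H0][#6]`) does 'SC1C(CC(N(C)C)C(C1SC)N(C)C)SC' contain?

2

[#6][SX2H0][#6] is the SMARTS for a thioether: an aliphatic sulfur bridging two carbons with no H on the sulfur.
The molecule carries 2 separate instances of a methylthio ether (-SCH3) meeting every constraint; each maps to a distinct set of atoms, giving 2 matches.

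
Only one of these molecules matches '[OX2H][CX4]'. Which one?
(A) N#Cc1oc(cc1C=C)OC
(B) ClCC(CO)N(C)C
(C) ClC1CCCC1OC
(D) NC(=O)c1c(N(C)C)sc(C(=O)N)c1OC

B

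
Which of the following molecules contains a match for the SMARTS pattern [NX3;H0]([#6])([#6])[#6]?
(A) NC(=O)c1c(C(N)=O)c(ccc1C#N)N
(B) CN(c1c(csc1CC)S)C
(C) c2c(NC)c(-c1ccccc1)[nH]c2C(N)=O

B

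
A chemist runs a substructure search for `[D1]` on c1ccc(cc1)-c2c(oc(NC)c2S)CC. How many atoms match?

3

The query [D1] means: atom with exactly one heavy-atom neighbour (degree 1).
Check the 16 heavy atoms by environment: 1× o (aromatic, D2) → no; 5× c (aromatic, D3) → no; 5× c (aromatic, D2) → no; 1× C (D2) → no; 2× C (D1) → match; 1× S (D1) → match; 1× N (D2) → no.
Summing the matching environments: 2 + 1 = 3 matching atoms.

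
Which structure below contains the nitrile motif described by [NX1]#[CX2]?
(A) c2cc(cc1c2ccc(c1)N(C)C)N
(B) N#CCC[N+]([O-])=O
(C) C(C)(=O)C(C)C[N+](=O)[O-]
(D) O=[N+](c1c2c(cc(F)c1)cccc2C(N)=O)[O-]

B

[NX1]#[CX2] describes a nitrogen triple-bonded to a two-connected carbon (a nitrile).
(A) has a primary amino group (-NH2) but the nitrogen is NX3 (three connections), not NX1 triple-bonded.
(B) contains a nitrile (-C#N), which satisfies every atom and bond constraint.
(C) has a nitro group (-[N+](=O)[O-]) but there is no C#N triple bond.
(D) has a primary amide (-C(=O)NH2) but the nitrogen is NX3, not NX1.
So the answer is (B).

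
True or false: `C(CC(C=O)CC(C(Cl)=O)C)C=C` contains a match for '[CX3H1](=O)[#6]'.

The pattern [CX3H1](=O)[#6] describes an sp2 carbon with one H, double-bonded to O and single-bonded to carbon — an aldehyde.
The molecule carries an aldehyde (-CHO), whose atoms satisfy every constraint of the query, so the pattern matches.

True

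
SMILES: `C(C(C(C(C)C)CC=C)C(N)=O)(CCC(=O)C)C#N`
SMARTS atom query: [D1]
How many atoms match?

8

The query [D1] means: atom with exactly one heavy-atom neighbour (degree 1).
Check the 19 heavy atoms by environment: 5× C (D2) → no; 6× C (D3) → no; 2× O (D1) → match; 2× N (D1) → match; 4× C (D1) → match.
Summing the matching environments: 2 + 2 + 4 = 8 matching atoms.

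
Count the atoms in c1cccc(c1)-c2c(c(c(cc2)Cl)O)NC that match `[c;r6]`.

The query [c;r6] means: aromatic carbon that belongs to a six-membered ring.
Check the 16 heavy atoms by environment: 12× c (aromatic, in 6-ring) → match; 1× O (acyclic) → no; 1× N (acyclic) → no; 1× C (acyclic) → no; 1× Cl (acyclic) → no.
That gives 12 matching atoms.

12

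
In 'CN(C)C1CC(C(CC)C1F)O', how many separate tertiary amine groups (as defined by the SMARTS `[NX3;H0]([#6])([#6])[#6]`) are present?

1

[NX3;H0]([#6])([#6])[#6] is the SMARTS for a tertiary amine: a trivalent nitrogen with no H, bonded to three carbons.
Exactly one fragment in the molecule meets all constraints, giving 1 match.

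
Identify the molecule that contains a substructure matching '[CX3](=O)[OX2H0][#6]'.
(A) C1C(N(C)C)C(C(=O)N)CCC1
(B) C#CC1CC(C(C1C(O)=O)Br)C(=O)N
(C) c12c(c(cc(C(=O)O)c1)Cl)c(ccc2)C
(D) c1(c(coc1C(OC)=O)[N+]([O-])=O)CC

D

[CX3](=O)[OX2H0][#6] describes a carbonyl carbon bonded to an oxygen that is itself bonded to carbon (no H on that O) (an ester).
(A) has a primary amide (-C(=O)NH2) but the carbonyl is bonded to N, not to an O-C linkage.
(B) has a primary amide (-C(=O)NH2) but the carbonyl is bonded to N, not to an O-C linkage.
(C) has a carboxylic acid group (-C(=O)OH) but the singly-bonded O carries H (OX2H1, not H0).
(D) contains a methyl-ester group (-C(=O)OCH3), which satisfies every atom and bond constraint.
So the answer is (D).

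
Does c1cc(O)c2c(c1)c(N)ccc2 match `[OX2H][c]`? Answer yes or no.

The pattern [OX2H][c] describes a hydroxyl oxygen attached to an aromatic carbon — a phenol.
The molecule carries a hydroxyl group (-OH), whose atoms satisfy every constraint of the query, so the pattern matches.

Yes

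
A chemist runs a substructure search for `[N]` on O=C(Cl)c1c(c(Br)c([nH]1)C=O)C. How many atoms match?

0

The query [N] means: uppercase N matches aliphatic (non-aromatic) nitrogen only.
Check the 12 heavy atoms by environment: 1× n (aromatic) → no; 4× c (aromatic) → no; 1× Br → no; 3× C → no; 2× O → no; 1× Cl → no.
No environment satisfies the query, so 0 matching atoms.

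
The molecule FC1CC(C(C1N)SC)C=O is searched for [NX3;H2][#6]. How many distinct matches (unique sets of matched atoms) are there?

1

[NX3;H2][#6] is the SMARTS for a primary amine: a trivalent nitrogen with two H attached to carbon.
Exactly one fragment in the molecule meets all constraints, giving 1 match.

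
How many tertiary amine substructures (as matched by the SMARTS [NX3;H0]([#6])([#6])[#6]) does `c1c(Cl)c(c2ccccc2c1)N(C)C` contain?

1

[NX3;H0]([#6])([#6])[#6] is the SMARTS for a tertiary amine: a trivalent nitrogen with no H, bonded to three carbons.
Exactly one fragment in the molecule meets all constraints, giving 1 match.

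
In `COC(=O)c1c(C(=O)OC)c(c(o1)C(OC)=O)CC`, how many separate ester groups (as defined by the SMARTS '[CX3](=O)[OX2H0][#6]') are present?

3

[CX3](=O)[OX2H0][#6] is the SMARTS for an ester: a carbonyl carbon bonded to an oxygen that is itself bonded to carbon (no H on that O).
The molecule carries 3 separate instances of a methyl-ester group (-C(=O)OCH3) meeting every constraint; each maps to a distinct set of atoms, giving 3 matches.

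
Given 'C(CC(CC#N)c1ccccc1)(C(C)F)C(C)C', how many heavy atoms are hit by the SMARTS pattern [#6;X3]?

The query [#6;X3] means: any carbon (aromatic or not) with three total connections.
Check the 18 heavy atoms by environment: 9× C (X4) → no; 1× C (X2) → no; 1× N (X1) → no; 1× F (X1) → no; 6× c (aromatic, X3) → match.
That gives 6 matching atoms.

6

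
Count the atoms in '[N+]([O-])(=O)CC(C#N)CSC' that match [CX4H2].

2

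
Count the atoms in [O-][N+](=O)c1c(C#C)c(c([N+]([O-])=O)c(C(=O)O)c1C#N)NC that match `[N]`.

4

The query [N] means: uppercase N matches aliphatic (non-aromatic) nitrogen only.
Check the 21 heavy atoms by environment: 6× c (aromatic) → no; 5× C → no; 2× N → match; 4× O → no; 2× N (charge +1) → match; 2× O (charge -1) → no.
Summing the matching environments: 2 + 2 = 4 matching atoms.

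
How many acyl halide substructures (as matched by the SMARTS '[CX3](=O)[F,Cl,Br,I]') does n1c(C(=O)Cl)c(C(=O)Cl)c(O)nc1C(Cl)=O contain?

3

[CX3](=O)[F,Cl,Br,I] is the SMARTS for an acyl halide: a carbonyl carbon bonded to a halogen.
The molecule carries 3 separate instances of an acyl chloride (-C(=O)Cl) meeting every constraint; each maps to a distinct set of atoms, giving 3 matches.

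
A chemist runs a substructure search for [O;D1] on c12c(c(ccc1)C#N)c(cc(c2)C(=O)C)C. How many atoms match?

The query [O;D1] means: aliphatic oxygen bonded to exactly one heavy atom.
Check the 16 heavy atoms by environment: 5× c (aromatic, D3) → no; 5× c (aromatic, D2) → no; 1× C (D2) → no; 1× N (D1) → no; 1× C (D3) → no; 1× O (D1) → match; 2× C (D1) → no.
That gives 1 matching atom.

1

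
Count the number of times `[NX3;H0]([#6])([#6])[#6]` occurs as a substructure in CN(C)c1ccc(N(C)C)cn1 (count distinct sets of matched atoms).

2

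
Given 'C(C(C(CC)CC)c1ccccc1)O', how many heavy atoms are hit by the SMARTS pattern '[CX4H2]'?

3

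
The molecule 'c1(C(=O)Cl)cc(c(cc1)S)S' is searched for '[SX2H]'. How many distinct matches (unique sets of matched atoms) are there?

2

[SX2H] is the SMARTS for a thiol: an aliphatic sulfur with two connections, one being H.
The molecule carries 2 separate instances of a thiol (-SH) meeting every constraint; each maps to a distinct set of atoms, giving 2 matches.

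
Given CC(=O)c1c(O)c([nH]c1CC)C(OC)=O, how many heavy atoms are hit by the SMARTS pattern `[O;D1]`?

3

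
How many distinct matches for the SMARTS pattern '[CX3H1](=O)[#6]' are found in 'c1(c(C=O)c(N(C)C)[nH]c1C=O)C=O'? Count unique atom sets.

[CX3H1](=O)[#6] is the SMARTS for an aldehyde: an sp2 carbon with one H, double-bonded to O and single-bonded to carbon.
The molecule carries 3 separate instances of an aldehyde (-CHO) meeting every constraint; each maps to a distinct set of atoms, giving 3 matches.

3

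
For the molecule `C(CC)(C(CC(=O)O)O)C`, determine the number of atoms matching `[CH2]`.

2

The query [CH2] means: aliphatic carbon with exactly two hydrogens.
Check the 10 heavy atoms by environment: 2× C (H2) → match; 2× C (H1) → no; 1× C (H0) → no; 1× O (H0) → no; 2× O (H1) → no; 2× C (H3) → no.
That gives 2 matching atoms.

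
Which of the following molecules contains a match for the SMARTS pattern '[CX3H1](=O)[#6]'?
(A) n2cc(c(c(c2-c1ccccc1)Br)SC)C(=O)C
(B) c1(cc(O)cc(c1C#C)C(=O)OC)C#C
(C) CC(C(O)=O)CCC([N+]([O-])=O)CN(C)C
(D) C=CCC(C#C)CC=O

[CX3H1](=O)[#6] describes an sp2 carbon with one H, double-bonded to O and single-bonded to carbon (an aldehyde).
(A) has an acetyl/ketone group (-C(=O)CH3) but the carbonyl carbon has H0 (two carbon neighbours), not H1.
(B) has a methyl-ester group (-C(=O)OCH3) but the carbonyl carbon has H0, not H1.
(C) has a carboxylic acid group (-C(=O)OH) but the carbonyl carbon has H0 and is bonded to O, not H1.
(D) contains an aldehyde (-CHO), which satisfies every atom and bond constraint.
So the answer is (D).

D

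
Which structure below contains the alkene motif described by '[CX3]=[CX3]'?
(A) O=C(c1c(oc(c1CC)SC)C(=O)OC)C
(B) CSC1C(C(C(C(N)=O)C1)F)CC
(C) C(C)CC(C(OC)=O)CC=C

C

[CX3]=[CX3] describes a non-aromatic C=C double bond between two sp2 carbons (an alkene).
(A) has an ethyl group (-CH2CH3) but its C-C bond is a single bond between CX4 carbons, not CX3=CX3.
(B) has an ethyl group (-CH2CH3) but its C-C bond is a single bond between CX4 carbons, not CX3=CX3.
(C) contains a vinyl group (-CH=CH2), which satisfies every atom and bond constraint.
So the answer is (C).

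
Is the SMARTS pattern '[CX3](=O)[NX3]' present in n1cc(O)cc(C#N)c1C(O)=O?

No

The pattern [CX3](=O)[NX3] describes a carbonyl carbon bonded to a trivalent nitrogen — an amide.
The closest candidate here is a nitrile (-C#N), but the nitrile N is NX1 (triple-bonded), not NX3. No other fragment satisfies the full query, so there is no match.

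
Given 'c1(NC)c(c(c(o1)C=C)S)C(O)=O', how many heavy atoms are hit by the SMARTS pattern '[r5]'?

5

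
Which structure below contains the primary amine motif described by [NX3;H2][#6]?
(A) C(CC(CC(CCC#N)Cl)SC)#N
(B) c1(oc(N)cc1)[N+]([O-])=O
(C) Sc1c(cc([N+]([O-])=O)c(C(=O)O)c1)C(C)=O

[NX3;H2][#6] describes a trivalent nitrogen with two H attached to carbon (a primary amine).
(A) has a nitrile (-C#N) but the nitrogen is NX1 (triple-bonded), not NX3 with two H.
(B) contains a primary amino group (-NH2), which satisfies every atom and bond constraint.
(C) has a nitro group (-[N+](=O)[O-]) but the nitrogen is [N+] with no H, not NX3H2.
So the answer is (B).

B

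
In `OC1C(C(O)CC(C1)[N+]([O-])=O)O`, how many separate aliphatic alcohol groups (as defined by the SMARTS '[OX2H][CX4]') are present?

[OX2H][CX4] is the SMARTS for an aliphatic alcohol: a hydroxyl oxygen bound to an sp3 (X4) carbon.
The molecule carries 3 separate instances of a hydroxyl group (-OH) meeting every constraint; each maps to a distinct set of atoms, giving 3 matches.

3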